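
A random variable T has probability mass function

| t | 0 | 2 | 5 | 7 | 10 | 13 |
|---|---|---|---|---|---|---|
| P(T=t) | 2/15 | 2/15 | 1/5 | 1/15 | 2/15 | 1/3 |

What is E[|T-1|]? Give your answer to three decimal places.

6.667

E[|T-1|] = Σ |t-1|·P(T=t)
 = 1·2/15 + 1·2/15 + 4·1/5 + 6·1/15 + 9·2/15 + 12·1/3
 = 2/15 + 2/15 + 4/5 + 2/5 + 6/5 + 4
 = 20/3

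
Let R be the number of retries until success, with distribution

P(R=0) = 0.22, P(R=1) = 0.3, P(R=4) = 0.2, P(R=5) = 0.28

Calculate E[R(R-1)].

8

E[R(R-1)] = Σ r(r-1)·P(R=r)
 = 0·0.22 + 0·0.3 + 12·0.2 + 20·0.28
 = 0 + 0 + 2.4 + 5.6
 = 8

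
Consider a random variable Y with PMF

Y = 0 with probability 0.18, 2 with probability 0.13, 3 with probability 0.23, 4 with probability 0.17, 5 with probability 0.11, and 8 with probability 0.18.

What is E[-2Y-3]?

-10.24

E[-2Y-3] = Σ (-2y-3)·P(Y=y)
 = (-3)·0.18 + (-7)·0.13 + (-9)·0.23 + (-11)·0.17 + (-13)·0.11 + (-19)·0.18
 = (-0.54) + (-0.91) + (-2.07) + (-1.87) + (-1.43) + (-3.42)
 = -10.24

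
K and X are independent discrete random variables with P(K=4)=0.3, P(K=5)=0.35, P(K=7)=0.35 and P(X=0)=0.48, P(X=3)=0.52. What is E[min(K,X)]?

1.56

E[min(K,X)] = Σ_k Σ_x min(k,x) · P(K=k)P(X=x)
 = 0·0.144 + 3·0.156 + 0·0.168 + 3·0.182 + 0·0.168 + 3·0.182
 = 0 + 0.468 + 0 + 0.546 + 0 + 0.546
 = 1.56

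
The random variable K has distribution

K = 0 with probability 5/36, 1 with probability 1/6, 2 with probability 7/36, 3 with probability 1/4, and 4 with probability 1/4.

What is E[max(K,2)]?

2.75

E[max(K,2)] = Σ max(k,2)·P(K=k)
 = 2·5/36 + 2·1/6 + 2·7/36 + 3·1/4 + 4·1/4
 = 5/18 + 1/3 + 7/18 + 3/4 + 1
 = 11/4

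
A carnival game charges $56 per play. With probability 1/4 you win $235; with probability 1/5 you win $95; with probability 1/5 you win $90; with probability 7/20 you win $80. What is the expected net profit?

67.75

E[payout] = 235·1/4 + 95·1/5 + 90·1/5 + 80·7/20
 = 235/4 + 19 + 18 + 28
 = 495/4
Net = 495/4 - 56 = 271/4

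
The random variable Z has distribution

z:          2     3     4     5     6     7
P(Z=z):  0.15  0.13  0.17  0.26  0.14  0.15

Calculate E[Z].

E[Z] = Σ z·P(Z=z)
 = 2·0.15 + 3·0.13 + 4·0.17 + 5·0.26 + 6·0.14 + 7·0.15
 = 0.3 + 0.39 + 0.68 + 1.3 + 0.84 + 1.05
 = 4.56

4.56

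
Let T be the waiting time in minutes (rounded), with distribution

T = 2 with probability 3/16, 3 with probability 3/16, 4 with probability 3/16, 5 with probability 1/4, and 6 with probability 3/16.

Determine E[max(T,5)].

E[max(T,5)] = Σ max(t,5)·P(T=t)
 = 5·3/16 + 5·3/16 + 5·3/16 + 5·1/4 + 6·3/16
 = 15/16 + 15/16 + 15/16 + 5/4 + 9/8
 = 83/16

5.1875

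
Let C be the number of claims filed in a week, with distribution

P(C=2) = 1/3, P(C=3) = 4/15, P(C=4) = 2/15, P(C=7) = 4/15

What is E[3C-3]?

8.6

E[3C-3] = Σ (3c-3)·P(C=c)
 = 3·1/3 + 6·4/15 + 9·2/15 + 18·4/15
 = 1 + 8/5 + 6/5 + 24/5
 = 43/5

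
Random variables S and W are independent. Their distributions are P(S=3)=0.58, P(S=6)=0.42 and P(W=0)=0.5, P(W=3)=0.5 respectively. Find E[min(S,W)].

E[min(S,W)] = Σ_s Σ_w min(s,w) · P(S=s)P(W=w)
 = 0·0.29 + 3·0.29 + 0·0.21 + 3·0.21
 = 0 + 0.87 + 0 + 0.63
 = 1.5

1.5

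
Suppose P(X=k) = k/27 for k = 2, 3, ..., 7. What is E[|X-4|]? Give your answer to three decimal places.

E[|X-4|] = Σ |x-4|·P(X=x)
 = 2·2/27 + 1·1/9 + 0·4/27 + 1·5/27 + 2·2/9 + 3·7/27
 = 4/27 + 1/9 + 0 + 5/27 + 4/9 + 7/9
 = 5/3

1.667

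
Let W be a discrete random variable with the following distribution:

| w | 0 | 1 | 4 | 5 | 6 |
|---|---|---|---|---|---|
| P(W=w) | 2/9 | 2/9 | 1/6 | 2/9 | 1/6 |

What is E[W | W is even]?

P(W is even) = 2/9 + 1/6 + 1/6 = 5/9.
E[W | W is even] = [0·2/9 + 4·1/6 + 6·1/6] / (5/9)
 = 5/3 / (5/9)
 = 3

3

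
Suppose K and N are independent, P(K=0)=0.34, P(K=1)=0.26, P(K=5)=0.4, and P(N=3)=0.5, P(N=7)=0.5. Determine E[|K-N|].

3.54

E[|K-N|] = Σ_k Σ_n |k-n| · P(K=k)P(N=n)
 = 3·0.17 + 7·0.17 + 2·0.13 + 6·0.13 + 2·0.2 + 2·0.2
 = 0.51 + 1.19 + 0.26 + 0.78 + 0.4 + 0.4
 = 3.54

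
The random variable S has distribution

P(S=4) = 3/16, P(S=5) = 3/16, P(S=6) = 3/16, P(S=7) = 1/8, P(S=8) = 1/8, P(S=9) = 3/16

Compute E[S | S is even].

5.75

P(S is even) = 3/16 + 3/16 + 1/8 = 1/2.
E[S | S is even] = [4·3/16 + 6·3/16 + 8·1/8] / (1/2)
 = 23/8 / (1/2)
 = 23/4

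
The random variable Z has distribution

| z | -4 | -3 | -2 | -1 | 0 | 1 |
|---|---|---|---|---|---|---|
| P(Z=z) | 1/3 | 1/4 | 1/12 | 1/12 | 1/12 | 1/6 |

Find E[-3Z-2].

4.5

E[-3Z-2] = Σ (-3z-2)·P(Z=z)
 = 10·1/3 + 7·1/4 + 4·1/12 + 1·1/12 + (-2)·1/12 + (-5)·1/6
 = 10/3 + 7/4 + 1/3 + 1/12 + (-1/6) + (-5/6)
 = 9/2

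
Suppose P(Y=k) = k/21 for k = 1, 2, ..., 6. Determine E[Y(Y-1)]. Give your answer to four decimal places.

16.6667

E[Y(Y-1)] = Σ y(y-1)·P(Y=y)
 = 0·1/21 + 2·2/21 + 6·1/7 + 12·4/21 + 20·5/21 + 30·2/7
 = 0 + 4/21 + 6/7 + 16/7 + 100/21 + 60/7
 = 50/3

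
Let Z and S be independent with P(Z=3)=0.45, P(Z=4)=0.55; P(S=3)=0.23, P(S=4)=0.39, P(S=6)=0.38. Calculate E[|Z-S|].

1.233

E[|Z-S|] = Σ_z Σ_s |z-s| · P(Z=z)P(S=s)
 = 0·0.1035 + 1·0.1755 + 3·0.171 + 1·0.1265 + 0·0.2145 + 2·0.209
 = 0 + 0.1755 + 0.513 + 0.1265 + 0 + 0.418
 = 1.233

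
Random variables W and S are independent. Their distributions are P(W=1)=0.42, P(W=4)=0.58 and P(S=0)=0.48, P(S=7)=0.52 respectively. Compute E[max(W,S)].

4.9552

E[max(W,S)] = Σ_w Σ_s max(w,s) · P(W=w)P(S=s)
 = 1·0.2016 + 7·0.2184 + 4·0.2784 + 7·0.3016
 = 0.2016 + 1.5288 + 1.1136 + 2.1112
 = 4.9552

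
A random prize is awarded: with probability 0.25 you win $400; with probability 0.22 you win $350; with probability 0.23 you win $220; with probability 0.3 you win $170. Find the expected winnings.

E[payout] = 400·0.25 + 350·0.22 + 220·0.23 + 170·0.3
 = 100 + 77 + 50.6 + 51
 = 278.6

278.6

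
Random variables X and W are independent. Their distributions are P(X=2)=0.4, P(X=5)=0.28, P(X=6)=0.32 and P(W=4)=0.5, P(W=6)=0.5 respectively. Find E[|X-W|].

E[|X-W|] = Σ_x Σ_w |x-w| · P(X=x)P(W=w)
 = 2·0.2 + 4·0.2 + 1·0.14 + 1·0.14 + 2·0.16 + 0·0.16
 = 0.4 + 0.8 + 0.14 + 0.14 + 0.32 + 0
 = 1.8

1.8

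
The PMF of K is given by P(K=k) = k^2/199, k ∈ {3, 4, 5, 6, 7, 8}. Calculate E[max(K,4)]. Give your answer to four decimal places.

E[max(K,4)] = Σ max(k,4)·P(K=k)
 = 4·9/199 + 4·16/199 + 5·25/199 + 6·36/199 + 7·49/199 + 8·64/199
 = 36/199 + 64/199 + 125/199 + 216/199 + 343/199 + 512/199
 = 1296/199

6.5126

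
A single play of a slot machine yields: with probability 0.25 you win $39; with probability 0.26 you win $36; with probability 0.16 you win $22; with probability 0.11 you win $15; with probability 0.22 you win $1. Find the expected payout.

24.5

E[payout] = 39·0.25 + 36·0.26 + 22·0.16 + 15·0.11 + 1·0.22
 = 9.75 + 9.36 + 3.52 + 1.65 + 0.22
 = 24.5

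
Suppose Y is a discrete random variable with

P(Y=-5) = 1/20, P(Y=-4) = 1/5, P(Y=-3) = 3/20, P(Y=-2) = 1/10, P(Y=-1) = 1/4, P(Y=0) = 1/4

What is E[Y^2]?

E[Y^2] = Σ y^2·P(Y=y)
 = 25·1/20 + 16·1/5 + 9·3/20 + 4·1/10 + 1·1/4 + 0·1/4
 = 5/4 + 16/5 + 27/20 + 2/5 + 1/4 + 0
 = 129/20

6.45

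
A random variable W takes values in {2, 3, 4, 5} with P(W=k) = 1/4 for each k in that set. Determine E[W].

3.5

E[W] = Σ w·P(W=w)
 = 2·1/4 + 3·1/4 + 4·1/4 + 5·1/4
 = 1/2 + 3/4 + 1 + 5/4
 = 7/2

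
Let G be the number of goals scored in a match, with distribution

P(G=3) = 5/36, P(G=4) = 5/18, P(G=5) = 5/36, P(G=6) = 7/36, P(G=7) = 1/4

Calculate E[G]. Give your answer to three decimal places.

E[G] = Σ g·P(G=g)
 = 3·5/36 + 4·5/18 + 5·5/36 + 6·7/36 + 7·1/4
 = 5/12 + 10/9 + 25/36 + 7/6 + 7/4
 = 185/36

5.139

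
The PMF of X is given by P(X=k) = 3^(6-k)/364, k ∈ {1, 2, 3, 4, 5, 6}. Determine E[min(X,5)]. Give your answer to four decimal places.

1.4890

E[min(X,5)] = Σ min(x,5)·P(X=x)
 = 1·243/364 + 2·81/364 + 3·27/364 + 4·9/364 + 5·3/364 + 5·1/364
 = 243/364 + 81/182 + 81/364 + 9/91 + 15/364 + 5/364
 = 271/182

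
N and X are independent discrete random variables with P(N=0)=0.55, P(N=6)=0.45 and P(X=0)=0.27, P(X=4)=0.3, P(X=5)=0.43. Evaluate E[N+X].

E[N+X] = Σ_n Σ_x (n+x) · P(N=n)P(X=x)
 = 0·0.1485 + 4·0.165 + 5·0.2365 + 6·0.1215 + 10·0.135 + 11·0.1935
 = 0 + 0.66 + 1.1825 + 0.729 + 1.35 + 2.1285
 = 6.05

6.05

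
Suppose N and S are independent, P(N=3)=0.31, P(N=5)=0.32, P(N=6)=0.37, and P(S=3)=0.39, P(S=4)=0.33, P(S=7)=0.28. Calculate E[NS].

E[NS] = Σ_n Σ_s ns · P(N=n)P(S=s)
 = 9·0.1209 + 12·0.1023 + 21·0.0868 + 15·0.1248 + 20·0.1056 + 35·0.0896 + 18·0.1443 + 24·0.1221 + 42·0.1036
 = 1.0881 + 1.2276 + 1.8228 + 1.872 + 2.112 + 3.136 + 2.5974 + 2.9304 + 4.3512
 = 21.1375

21.1375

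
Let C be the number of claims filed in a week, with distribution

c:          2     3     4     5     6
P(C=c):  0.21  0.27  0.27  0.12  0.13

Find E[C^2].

E[C^2] = Σ c^2·P(C=c)
 = 4·0.21 + 9·0.27 + 16·0.27 + 25·0.12 + 36·0.13
 = 0.84 + 2.43 + 4.32 + 3 + 4.68
 = 15.27

15.27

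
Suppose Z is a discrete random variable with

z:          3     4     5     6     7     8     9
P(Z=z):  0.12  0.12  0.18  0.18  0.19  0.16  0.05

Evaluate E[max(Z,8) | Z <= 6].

P(Z <= 6) = 0.12 + 0.12 + 0.18 + 0.18 = 0.6.
E[max(Z,8) | Z <= 6] = [8·0.12 + 8·0.12 + 8·0.18 + 8·0.18] / 0.6
 = 4.8 / 0.6
 = 8

8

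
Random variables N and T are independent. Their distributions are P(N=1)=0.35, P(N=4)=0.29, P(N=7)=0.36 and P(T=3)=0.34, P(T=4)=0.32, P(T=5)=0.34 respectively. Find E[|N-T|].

E[|N-T|] = Σ_n Σ_t |n-t| · P(N=n)P(T=t)
 = 2·0.119 + 3·0.112 + 4·0.119 + 1·0.0986 + 0·0.0928 + 1·0.0986 + 4·0.1224 + 3·0.1152 + 2·0.1224
 = 0.238 + 0.336 + 0.476 + 0.0986 + 0 + 0.0986 + 0.4896 + 0.3456 + 0.2448
 = 2.3272

2.3272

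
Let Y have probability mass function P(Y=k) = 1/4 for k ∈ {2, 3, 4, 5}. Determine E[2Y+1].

E[2Y+1] = Σ (2y+1)·P(Y=y)
 = 5·1/4 + 7·1/4 + 9·1/4 + 11·1/4
 = 5/4 + 7/4 + 9/4 + 11/4
 = 8

8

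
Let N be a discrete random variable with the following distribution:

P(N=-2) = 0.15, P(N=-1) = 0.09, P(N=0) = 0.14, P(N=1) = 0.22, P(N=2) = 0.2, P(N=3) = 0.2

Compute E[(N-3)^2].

E[(N-3)^2] = Σ (n-3)^2·P(N=n)
 = 25·0.15 + 16·0.09 + 9·0.14 + 4·0.22 + 1·0.2 + 0·0.2
 = 3.75 + 1.44 + 1.26 + 0.88 + 0.2 + 0
 = 7.53

7.53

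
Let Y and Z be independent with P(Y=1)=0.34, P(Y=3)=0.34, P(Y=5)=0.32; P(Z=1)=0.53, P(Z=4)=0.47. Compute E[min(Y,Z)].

E[min(Y,Z)] = Σ_y Σ_z min(y,z) · P(Y=y)P(Z=z)
 = 1·0.1802 + 1·0.1598 + 1·0.1802 + 3·0.1598 + 1·0.1696 + 4·0.1504
 = 0.1802 + 0.1598 + 0.1802 + 0.4794 + 0.1696 + 0.6016
 = 1.7708

1.7708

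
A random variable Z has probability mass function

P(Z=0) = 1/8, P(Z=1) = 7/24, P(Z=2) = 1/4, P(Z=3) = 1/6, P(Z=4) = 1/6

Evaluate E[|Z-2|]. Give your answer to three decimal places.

1.042

E[|Z-2|] = Σ |z-2|·P(Z=z)
 = 2·1/8 + 1·7/24 + 0·1/4 + 1·1/6 + 2·1/6
 = 1/4 + 7/24 + 0 + 1/6 + 1/3
 = 25/24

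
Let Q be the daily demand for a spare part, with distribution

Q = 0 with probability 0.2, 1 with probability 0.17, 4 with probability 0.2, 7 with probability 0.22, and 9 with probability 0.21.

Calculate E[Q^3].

E[Q^3] = Σ q^3·P(Q=q)
 = 0·0.2 + 1·0.17 + 64·0.2 + 343·0.22 + 729·0.21
 = 0 + 0.17 + 12.8 + 75.46 + 153.09
 = 241.52

241.52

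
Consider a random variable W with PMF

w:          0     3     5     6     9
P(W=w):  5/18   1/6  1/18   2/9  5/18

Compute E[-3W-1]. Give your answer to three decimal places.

E[-3W-1] = Σ (-3w-1)·P(W=w)
 = (-1)·5/18 + (-10)·1/6 + (-16)·1/18 + (-19)·2/9 + (-28)·5/18
 = (-5/18) + (-5/3) + (-8/9) + (-38/9) + (-70/9)
 = -89/6

-14.833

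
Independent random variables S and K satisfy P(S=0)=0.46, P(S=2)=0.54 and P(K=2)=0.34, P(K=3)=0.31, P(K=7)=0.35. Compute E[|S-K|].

2.98

E[|S-K|] = Σ_s Σ_k |s-k| · P(S=s)P(K=k)
 = 2·0.1564 + 3·0.1426 + 7·0.161 + 0·0.1836 + 1·0.1674 + 5·0.189
 = 0.3128 + 0.4278 + 1.127 + 0 + 0.1674 + 0.945
 = 2.98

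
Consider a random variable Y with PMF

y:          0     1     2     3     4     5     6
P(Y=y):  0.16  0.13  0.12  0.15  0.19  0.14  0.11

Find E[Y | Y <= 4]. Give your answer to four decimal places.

2.1067

P(Y <= 4) = 0.16 + 0.13 + 0.12 + 0.15 + 0.19 = 0.75.
E[Y | Y <= 4] = [0·0.16 + 1·0.13 + 2·0.12 + 3·0.15 + 4·0.19] / 0.75
 = 1.58 / 0.75
 = 158/75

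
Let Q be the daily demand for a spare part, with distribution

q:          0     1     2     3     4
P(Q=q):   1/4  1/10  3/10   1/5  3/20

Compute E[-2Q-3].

E[-2Q-3] = Σ (-2q-3)·P(Q=q)
 = (-3)·1/4 + (-5)·1/10 + (-7)·3/10 + (-9)·1/5 + (-11)·3/20
 = (-3/4) + (-1/2) + (-21/10) + (-9/5) + (-33/20)
 = -34/5

-6.8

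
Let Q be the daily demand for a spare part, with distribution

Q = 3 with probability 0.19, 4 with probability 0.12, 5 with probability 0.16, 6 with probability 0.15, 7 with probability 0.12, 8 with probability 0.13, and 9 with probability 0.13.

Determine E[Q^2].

37.76

E[Q^2] = Σ q^2·P(Q=q)
 = 9·0.19 + 16·0.12 + 25·0.16 + 36·0.15 + 49·0.12 + 64·0.13 + 81·0.13
 = 1.71 + 1.92 + 4 + 5.4 + 5.88 + 8.32 + 10.53
 = 37.76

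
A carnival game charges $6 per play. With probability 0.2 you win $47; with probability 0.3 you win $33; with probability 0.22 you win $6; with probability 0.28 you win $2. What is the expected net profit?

E[payout] = 47·0.2 + 33·0.3 + 6·0.22 + 2·0.28
 = 9.4 + 9.9 + 1.32 + 0.56
 = 21.18
Net = 21.18 - 6 = 15.18

15.18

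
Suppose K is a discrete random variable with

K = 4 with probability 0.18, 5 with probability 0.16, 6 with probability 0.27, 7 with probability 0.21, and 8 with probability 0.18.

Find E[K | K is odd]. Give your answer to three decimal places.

P(K is odd) = 0.16 + 0.21 = 0.37.
E[K | K is odd] = [5·0.16 + 7·0.21] / 0.37
 = 2.27 / 0.37
 = 227/37

6.135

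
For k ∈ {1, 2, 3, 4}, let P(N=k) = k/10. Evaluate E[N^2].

E[N^2] = Σ n^2·P(N=n)
 = 1·1/10 + 4·1/5 + 9·3/10 + 16·2/5
 = 1/10 + 4/5 + 27/10 + 32/5
 = 10

10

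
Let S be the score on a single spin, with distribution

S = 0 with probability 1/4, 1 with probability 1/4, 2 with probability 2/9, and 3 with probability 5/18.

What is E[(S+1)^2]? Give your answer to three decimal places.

E[(S+1)^2] = Σ (s+1)^2·P(S=s)
 = 1·1/4 + 4·1/4 + 9·2/9 + 16·5/18
 = 1/4 + 1 + 2 + 40/9
 = 277/36

7.694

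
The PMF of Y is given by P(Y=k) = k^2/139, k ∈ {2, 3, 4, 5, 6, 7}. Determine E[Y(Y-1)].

E[Y(Y-1)] = Σ y(y-1)·P(Y=y)
 = 2·4/139 + 6·9/139 + 12·16/139 + 20·25/139 + 30·36/139 + 42·49/139
 = 8/139 + 54/139 + 192/139 + 500/139 + 1080/139 + 2058/139
 = 28

28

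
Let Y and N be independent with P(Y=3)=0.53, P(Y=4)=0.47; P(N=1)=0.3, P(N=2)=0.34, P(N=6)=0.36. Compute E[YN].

E[YN] = Σ_y Σ_n yn · P(Y=y)P(N=n)
 = 3·0.159 + 6·0.1802 + 18·0.1908 + 4·0.141 + 8·0.1598 + 24·0.1692
 = 0.477 + 1.0812 + 3.4344 + 0.564 + 1.2784 + 4.0608
 = 10.8958

10.8958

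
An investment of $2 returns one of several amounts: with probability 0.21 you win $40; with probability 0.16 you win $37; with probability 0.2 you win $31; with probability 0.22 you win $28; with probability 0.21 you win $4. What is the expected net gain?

25.52

E[payout] = 40·0.21 + 37·0.16 + 31·0.2 + 28·0.22 + 4·0.21
 = 8.4 + 5.92 + 6.2 + 6.16 + 0.84
 = 27.52
Net = 27.52 - 2 = 25.52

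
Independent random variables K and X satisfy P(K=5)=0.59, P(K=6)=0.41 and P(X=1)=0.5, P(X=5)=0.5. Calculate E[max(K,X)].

5.41

E[max(K,X)] = Σ_k Σ_x max(k,x) · P(K=k)P(X=x)
 = 5·0.295 + 5·0.295 + 6·0.205 + 6·0.205
 = 1.475 + 1.475 + 1.23 + 1.23
 = 5.41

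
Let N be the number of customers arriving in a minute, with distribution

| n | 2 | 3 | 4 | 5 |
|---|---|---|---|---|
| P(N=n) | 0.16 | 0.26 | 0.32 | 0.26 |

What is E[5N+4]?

E[5N+4] = Σ (5n+4)·P(N=n)
 = 14·0.16 + 19·0.26 + 24·0.32 + 29·0.26
 = 2.24 + 4.94 + 7.68 + 7.54
 = 22.4

22.4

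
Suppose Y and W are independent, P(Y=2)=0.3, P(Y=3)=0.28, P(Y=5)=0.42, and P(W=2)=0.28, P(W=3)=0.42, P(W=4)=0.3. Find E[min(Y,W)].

2.63

E[min(Y,W)] = Σ_y Σ_w min(y,w) · P(Y=y)P(W=w)
 = 2·0.084 + 2·0.126 + 2·0.09 + 2·0.0784 + 3·0.1176 + 3·0.084 + 2·0.1176 + 3·0.1764 + 4·0.126
 = 0.168 + 0.252 + 0.18 + 0.1568 + 0.3528 + 0.252 + 0.2352 + 0.5292 + 0.504
 = 2.63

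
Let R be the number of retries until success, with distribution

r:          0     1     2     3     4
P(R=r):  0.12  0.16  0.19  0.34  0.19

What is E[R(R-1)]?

E[R(R-1)] = Σ r(r-1)·P(R=r)
 = 0·0.12 + 0·0.16 + 2·0.19 + 6·0.34 + 12·0.19
 = 0 + 0 + 0.38 + 2.04 + 2.28
 = 4.7

4.7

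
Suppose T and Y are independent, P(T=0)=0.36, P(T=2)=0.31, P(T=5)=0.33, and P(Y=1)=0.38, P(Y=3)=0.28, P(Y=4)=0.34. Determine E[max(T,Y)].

3.4964

E[max(T,Y)] = Σ_t Σ_y max(t,y) · P(T=t)P(Y=y)
 = 1·0.1368 + 3·0.1008 + 4·0.1224 + 2·0.1178 + 3·0.0868 + 4·0.1054 + 5·0.1254 + 5·0.0924 + 5·0.1122
 = 0.1368 + 0.3024 + 0.4896 + 0.2356 + 0.2604 + 0.4216 + 0.627 + 0.462 + 0.561
 = 3.4964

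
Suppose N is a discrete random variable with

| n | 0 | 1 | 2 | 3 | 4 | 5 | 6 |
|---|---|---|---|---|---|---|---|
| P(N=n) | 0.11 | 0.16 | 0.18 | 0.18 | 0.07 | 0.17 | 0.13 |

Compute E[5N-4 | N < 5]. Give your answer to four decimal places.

P(N < 5) = 0.11 + 0.16 + 0.18 + 0.18 + 0.07 = 0.7.
E[5N-4 | N < 5] = [(-4)·0.11 + 1·0.16 + 6·0.18 + 11·0.18 + 16·0.07] / 0.7
 = 3.9 / 0.7
 = 39/7

5.5714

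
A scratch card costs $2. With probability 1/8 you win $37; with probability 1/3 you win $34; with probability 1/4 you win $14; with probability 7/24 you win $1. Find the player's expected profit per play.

E[payout] = 37·1/8 + 34·1/3 + 14·1/4 + 1·7/24
 = 37/8 + 34/3 + 7/2 + 7/24
 = 79/4
Net = 79/4 - 2 = 71/4

17.75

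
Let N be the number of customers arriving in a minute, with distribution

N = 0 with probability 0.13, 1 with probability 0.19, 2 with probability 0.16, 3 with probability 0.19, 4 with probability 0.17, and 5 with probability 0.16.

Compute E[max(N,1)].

2.69

E[max(N,1)] = Σ max(n,1)·P(N=n)
 = 1·0.13 + 1·0.19 + 2·0.16 + 3·0.19 + 4·0.17 + 5·0.16
 = 0.13 + 0.19 + 0.32 + 0.57 + 0.68 + 0.8
 = 2.69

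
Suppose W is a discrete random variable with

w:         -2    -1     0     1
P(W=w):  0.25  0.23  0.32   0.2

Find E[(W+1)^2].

1.37

E[(W+1)^2] = Σ (w+1)^2·P(W=w)
 = 1·0.25 + 0·0.23 + 1·0.32 + 4·0.2
 = 0.25 + 0 + 0.32 + 0.8
 = 1.37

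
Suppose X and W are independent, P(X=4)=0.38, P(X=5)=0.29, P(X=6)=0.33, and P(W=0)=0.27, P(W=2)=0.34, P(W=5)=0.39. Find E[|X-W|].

2.6164

E[|X-W|] = Σ_x Σ_w |x-w| · P(X=x)P(W=w)
 = 4·0.1026 + 2·0.1292 + 1·0.1482 + 5·0.0783 + 3·0.0986 + 0·0.1131 + 6·0.0891 + 4·0.1122 + 1·0.1287
 = 0.4104 + 0.2584 + 0.1482 + 0.3915 + 0.2958 + 0 + 0.5346 + 0.4488 + 0.1287
 = 2.6164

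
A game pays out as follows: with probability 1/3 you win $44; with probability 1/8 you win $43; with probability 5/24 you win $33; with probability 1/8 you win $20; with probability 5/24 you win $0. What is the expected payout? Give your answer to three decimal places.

E[payout] = 44·1/3 + 43·1/8 + 33·5/24 + 20·1/8 + 0·5/24
 = 44/3 + 43/8 + 55/8 + 5/2 + 0
 = 353/12

29.417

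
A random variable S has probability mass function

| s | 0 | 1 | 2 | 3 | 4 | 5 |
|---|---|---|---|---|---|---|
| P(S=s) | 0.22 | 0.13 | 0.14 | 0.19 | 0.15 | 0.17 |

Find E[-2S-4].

E[-2S-4] = Σ (-2s-4)·P(S=s)
 = (-4)·0.22 + (-6)·0.13 + (-8)·0.14 + (-10)·0.19 + (-12)·0.15 + (-14)·0.17
 = (-0.88) + (-0.78) + (-1.12) + (-1.9) + (-1.8) + (-2.38)
 = -8.86

-8.86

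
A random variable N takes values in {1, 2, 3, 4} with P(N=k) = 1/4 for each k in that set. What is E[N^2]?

E[N^2] = Σ n^2·P(N=n)
 = 1·1/4 + 4·1/4 + 9·1/4 + 16·1/4
 = 1/4 + 1 + 9/4 + 4
 = 15/2

7.5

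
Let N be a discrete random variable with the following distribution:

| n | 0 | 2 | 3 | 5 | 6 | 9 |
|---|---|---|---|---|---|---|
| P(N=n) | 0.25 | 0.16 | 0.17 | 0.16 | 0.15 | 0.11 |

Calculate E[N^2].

E[N^2] = Σ n^2·P(N=n)
 = 0·0.25 + 4·0.16 + 9·0.17 + 25·0.16 + 36·0.15 + 81·0.11
 = 0 + 0.64 + 1.53 + 4 + 5.4 + 8.91
 = 20.48

20.48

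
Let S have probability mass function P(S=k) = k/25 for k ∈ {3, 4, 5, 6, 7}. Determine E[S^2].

E[S^2] = Σ s^2·P(S=s)
 = 9·3/25 + 16·4/25 + 25·1/5 + 36·6/25 + 49·7/25
 = 27/25 + 64/25 + 5 + 216/25 + 343/25
 = 31

31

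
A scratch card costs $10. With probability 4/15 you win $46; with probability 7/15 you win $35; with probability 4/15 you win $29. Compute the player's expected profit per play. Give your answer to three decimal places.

26.333

E[payout] = 46·4/15 + 35·7/15 + 29·4/15
 = 184/15 + 49/3 + 116/15
 = 109/3
Net = 109/3 - 10 = 79/3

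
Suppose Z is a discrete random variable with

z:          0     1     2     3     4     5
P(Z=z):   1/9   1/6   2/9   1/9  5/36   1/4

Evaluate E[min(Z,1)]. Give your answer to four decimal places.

0.8889

E[min(Z,1)] = Σ min(z,1)·P(Z=z)
 = 0·1/9 + 1·1/6 + 1·2/9 + 1·1/9 + 1·5/36 + 1·1/4
 = 0 + 1/6 + 2/9 + 1/9 + 5/36 + 1/4
 = 8/9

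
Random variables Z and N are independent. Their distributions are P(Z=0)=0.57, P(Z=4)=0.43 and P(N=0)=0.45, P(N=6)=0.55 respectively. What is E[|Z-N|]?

E[|Z-N|] = Σ_z Σ_n |z-n| · P(Z=z)P(N=n)
 = 0·0.2565 + 6·0.3135 + 4·0.1935 + 2·0.2365
 = 0 + 1.881 + 0.774 + 0.473
 = 3.128

3.128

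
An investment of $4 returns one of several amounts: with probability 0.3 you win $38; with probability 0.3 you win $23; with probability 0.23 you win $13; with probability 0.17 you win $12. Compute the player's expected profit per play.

19.33

E[payout] = 38·0.3 + 23·0.3 + 13·0.23 + 12·0.17
 = 11.4 + 6.9 + 2.99 + 2.04
 = 23.33
Net = 23.33 - 4 = 19.33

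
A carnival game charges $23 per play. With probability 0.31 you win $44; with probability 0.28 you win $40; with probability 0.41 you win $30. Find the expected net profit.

14.14

E[payout] = 44·0.31 + 40·0.28 + 30·0.41
 = 13.64 + 11.2 + 12.3
 = 37.14
Net = 37.14 - 23 = 14.14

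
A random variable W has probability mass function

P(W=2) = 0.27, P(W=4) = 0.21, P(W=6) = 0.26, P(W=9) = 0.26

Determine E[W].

5.28

E[W] = Σ w·P(W=w)
 = 2·0.27 + 4·0.21 + 6·0.26 + 9·0.26
 = 0.54 + 0.84 + 1.56 + 2.34
 = 5.28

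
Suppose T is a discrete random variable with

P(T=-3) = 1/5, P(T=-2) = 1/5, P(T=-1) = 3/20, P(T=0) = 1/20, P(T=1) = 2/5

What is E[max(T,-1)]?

E[max(T,-1)] = Σ max(t,-1)·P(T=t)
 = (-1)·1/5 + (-1)·1/5 + (-1)·3/20 + 0·1/20 + 1·2/5
 = (-1/5) + (-1/5) + (-3/20) + 0 + 2/5
 = -3/20

-0.15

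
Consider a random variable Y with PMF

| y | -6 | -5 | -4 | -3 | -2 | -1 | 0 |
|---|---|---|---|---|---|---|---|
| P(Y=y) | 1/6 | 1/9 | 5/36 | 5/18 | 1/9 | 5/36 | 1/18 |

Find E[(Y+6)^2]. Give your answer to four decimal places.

E[(Y+6)^2] = Σ (y+6)^2·P(Y=y)
 = 0·1/6 + 1·1/9 + 4·5/36 + 9·5/18 + 16·1/9 + 25·5/36 + 36·1/18
 = 0 + 1/9 + 5/9 + 5/2 + 16/9 + 125/36 + 2
 = 125/12

10.4167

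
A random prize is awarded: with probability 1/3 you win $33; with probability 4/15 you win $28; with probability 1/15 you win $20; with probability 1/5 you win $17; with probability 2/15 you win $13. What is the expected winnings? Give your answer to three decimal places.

E[payout] = 33·1/3 + 28·4/15 + 20·1/15 + 17·1/5 + 13·2/15
 = 11 + 112/15 + 4/3 + 17/5 + 26/15
 = 374/15

24.933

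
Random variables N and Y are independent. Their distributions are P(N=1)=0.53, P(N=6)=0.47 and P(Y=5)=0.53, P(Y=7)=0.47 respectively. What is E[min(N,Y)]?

E[min(N,Y)] = Σ_n Σ_y min(n,y) · P(N=n)P(Y=y)
 = 1·0.2809 + 1·0.2491 + 5·0.2491 + 6·0.2209
 = 0.2809 + 0.2491 + 1.2455 + 1.3254
 = 3.1009

3.1009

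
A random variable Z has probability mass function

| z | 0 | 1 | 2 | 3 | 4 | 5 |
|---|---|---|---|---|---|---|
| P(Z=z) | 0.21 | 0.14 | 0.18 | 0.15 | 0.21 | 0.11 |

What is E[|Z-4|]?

E[|Z-4|] = Σ |z-4|·P(Z=z)
 = 4·0.21 + 3·0.14 + 2·0.18 + 1·0.15 + 0·0.21 + 1·0.11
 = 0.84 + 0.42 + 0.36 + 0.15 + 0 + 0.11
 = 1.88

1.88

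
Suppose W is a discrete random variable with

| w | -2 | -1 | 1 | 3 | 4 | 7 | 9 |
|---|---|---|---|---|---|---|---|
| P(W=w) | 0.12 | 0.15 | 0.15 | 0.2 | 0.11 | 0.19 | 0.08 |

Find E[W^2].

20.13

E[W^2] = Σ w^2·P(W=w)
 = 4·0.12 + 1·0.15 + 1·0.15 + 9·0.2 + 16·0.11 + 49·0.19 + 81·0.08
 = 0.48 + 0.15 + 0.15 + 1.8 + 1.76 + 9.31 + 6.48
 = 20.13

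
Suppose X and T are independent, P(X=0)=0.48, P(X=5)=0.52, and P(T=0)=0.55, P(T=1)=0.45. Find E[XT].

E[XT] = Σ_x Σ_t xt · P(X=x)P(T=t)
 = 0·0.264 + 0·0.216 + 0·0.286 + 5·0.234
 = 0 + 0 + 0 + 1.17
 = 1.17

1.17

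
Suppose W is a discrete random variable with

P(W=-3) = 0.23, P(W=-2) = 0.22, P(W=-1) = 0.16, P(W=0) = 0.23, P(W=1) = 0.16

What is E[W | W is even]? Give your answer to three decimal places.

-0.978

P(W is even) = 0.22 + 0.23 = 0.45.
E[W | W is even] = [(-2)·0.22 + 0·0.23] / 0.45
 = -0.44 / 0.45
 = -44/45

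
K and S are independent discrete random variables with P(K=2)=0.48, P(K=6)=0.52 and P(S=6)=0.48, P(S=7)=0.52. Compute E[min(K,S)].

E[min(K,S)] = Σ_k Σ_s min(k,s) · P(K=k)P(S=s)
 = 2·0.2304 + 2·0.2496 + 6·0.2496 + 6·0.2704
 = 0.4608 + 0.4992 + 1.4976 + 1.6224
 = 4.08

4.08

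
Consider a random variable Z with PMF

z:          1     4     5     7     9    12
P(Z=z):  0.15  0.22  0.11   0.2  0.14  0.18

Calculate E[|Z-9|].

E[|Z-9|] = Σ |z-9|·P(Z=z)
 = 8·0.15 + 5·0.22 + 4·0.11 + 2·0.2 + 0·0.14 + 3·0.18
 = 1.2 + 1.1 + 0.44 + 0.4 + 0 + 0.54
 = 3.68

3.68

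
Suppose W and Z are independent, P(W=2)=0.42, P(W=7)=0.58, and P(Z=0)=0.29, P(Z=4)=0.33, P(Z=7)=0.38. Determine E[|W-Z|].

E[|W-Z|] = Σ_w Σ_z |w-z| · P(W=w)P(Z=z)
 = 2·0.1218 + 2·0.1386 + 5·0.1596 + 7·0.1682 + 3·0.1914 + 0·0.2204
 = 0.2436 + 0.2772 + 0.798 + 1.1774 + 0.5742 + 0
 = 3.0704

3.0704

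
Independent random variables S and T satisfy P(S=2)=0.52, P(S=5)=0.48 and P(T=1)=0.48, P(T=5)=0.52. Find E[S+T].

E[S+T] = Σ_s Σ_t (s+t) · P(S=s)P(T=t)
 = 3·0.2496 + 7·0.2704 + 6·0.2304 + 10·0.2496
 = 0.7488 + 1.8928 + 1.3824 + 2.496
 = 6.52

6.52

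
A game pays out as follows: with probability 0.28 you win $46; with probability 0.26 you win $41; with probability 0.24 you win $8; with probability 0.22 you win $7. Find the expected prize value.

E[payout] = 46·0.28 + 41·0.26 + 8·0.24 + 7·0.22
 = 12.88 + 10.66 + 1.92 + 1.54
 = 27

27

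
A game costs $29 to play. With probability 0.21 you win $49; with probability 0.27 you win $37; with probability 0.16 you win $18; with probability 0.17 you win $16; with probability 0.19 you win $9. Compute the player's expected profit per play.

E[payout] = 49·0.21 + 37·0.27 + 18·0.16 + 16·0.17 + 9·0.19
 = 10.29 + 9.99 + 2.88 + 2.72 + 1.71
 = 27.59
Net = 27.59 - 29 = -1.41

-1.41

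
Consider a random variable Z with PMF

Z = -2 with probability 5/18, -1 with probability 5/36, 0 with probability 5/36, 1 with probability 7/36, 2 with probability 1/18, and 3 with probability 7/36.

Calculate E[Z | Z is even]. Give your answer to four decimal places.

P(Z is even) = 5/18 + 5/36 + 1/18 = 17/36.
E[Z | Z is even] = [(-2)·5/18 + 0·5/36 + 2·1/18] / (17/36)
 = -4/9 / (17/36)
 = -16/17

-0.9412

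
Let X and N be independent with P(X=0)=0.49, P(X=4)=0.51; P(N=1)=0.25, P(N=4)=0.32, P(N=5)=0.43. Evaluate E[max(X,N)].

E[max(X,N)] = Σ_x Σ_n max(x,n) · P(X=x)P(N=n)
 = 1·0.1225 + 4·0.1568 + 5·0.2107 + 4·0.1275 + 4·0.1632 + 5·0.2193
 = 0.1225 + 0.6272 + 1.0535 + 0.51 + 0.6528 + 1.0965
 = 4.0625

4.0625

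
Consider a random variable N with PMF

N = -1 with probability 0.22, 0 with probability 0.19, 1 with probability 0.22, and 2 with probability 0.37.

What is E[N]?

E[N] = Σ n·P(N=n)
 = (-1)·0.22 + 0·0.19 + 1·0.22 + 2·0.37
 = (-0.22) + 0 + 0.22 + 0.74
 = 0.74

0.74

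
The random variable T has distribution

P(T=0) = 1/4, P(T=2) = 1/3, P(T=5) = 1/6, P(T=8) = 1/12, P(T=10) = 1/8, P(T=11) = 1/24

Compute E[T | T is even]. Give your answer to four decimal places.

P(T is even) = 1/4 + 1/3 + 1/12 + 1/8 = 19/24.
E[T | T is even] = [0·1/4 + 2·1/3 + 8·1/12 + 10·1/8] / (19/24)
 = 31/12 / (19/24)
 = 62/19

3.2632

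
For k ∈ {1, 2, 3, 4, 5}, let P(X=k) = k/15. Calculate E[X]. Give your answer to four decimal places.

3.6667

E[X] = Σ x·P(X=x)
 = 1·1/15 + 2·2/15 + 3·1/5 + 4·4/15 + 5·1/3
 = 1/15 + 4/15 + 3/5 + 16/15 + 5/3
 = 11/3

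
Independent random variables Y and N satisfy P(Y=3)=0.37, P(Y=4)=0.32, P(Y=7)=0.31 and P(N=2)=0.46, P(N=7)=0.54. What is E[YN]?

E[YN] = Σ_y Σ_n yn · P(Y=y)P(N=n)
 = 6·0.1702 + 21·0.1998 + 8·0.1472 + 28·0.1728 + 14·0.1426 + 49·0.1674
 = 1.0212 + 4.1958 + 1.1776 + 4.8384 + 1.9964 + 8.2026
 = 21.432

21.432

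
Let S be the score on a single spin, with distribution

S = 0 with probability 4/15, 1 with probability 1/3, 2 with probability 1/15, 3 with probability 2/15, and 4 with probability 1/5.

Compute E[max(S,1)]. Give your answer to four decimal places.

E[max(S,1)] = Σ max(s,1)·P(S=s)
 = 1·4/15 + 1·1/3 + 2·1/15 + 3·2/15 + 4·1/5
 = 4/15 + 1/3 + 2/15 + 2/5 + 4/5
 = 29/15

1.9333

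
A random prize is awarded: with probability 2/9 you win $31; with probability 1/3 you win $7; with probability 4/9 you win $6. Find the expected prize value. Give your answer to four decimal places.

11.8889

E[payout] = 31·2/9 + 7·1/3 + 6·4/9
 = 62/9 + 7/3 + 8/3
 = 107/9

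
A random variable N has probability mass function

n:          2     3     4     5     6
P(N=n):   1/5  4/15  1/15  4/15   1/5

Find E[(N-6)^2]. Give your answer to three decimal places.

E[(N-6)^2] = Σ (n-6)^2·P(N=n)
 = 16·1/5 + 9·4/15 + 4·1/15 + 1·4/15 + 0·1/5
 = 16/5 + 12/5 + 4/15 + 4/15 + 0
 = 92/15

6.133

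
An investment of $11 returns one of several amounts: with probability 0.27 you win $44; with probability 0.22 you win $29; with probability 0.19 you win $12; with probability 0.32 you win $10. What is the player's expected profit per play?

12.74

E[payout] = 44·0.27 + 29·0.22 + 12·0.19 + 10·0.32
 = 11.88 + 6.38 + 2.28 + 3.2
 = 23.74
Net = 23.74 - 11 = 12.74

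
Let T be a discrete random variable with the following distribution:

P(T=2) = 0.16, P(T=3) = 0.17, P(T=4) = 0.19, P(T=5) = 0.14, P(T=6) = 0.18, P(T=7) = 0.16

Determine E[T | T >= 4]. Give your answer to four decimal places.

P(T >= 4) = 0.19 + 0.14 + 0.18 + 0.16 = 0.67.
E[T | T >= 4] = [4·0.19 + 5·0.14 + 6·0.18 + 7·0.16] / 0.67
 = 3.66 / 0.67
 = 366/67

5.4627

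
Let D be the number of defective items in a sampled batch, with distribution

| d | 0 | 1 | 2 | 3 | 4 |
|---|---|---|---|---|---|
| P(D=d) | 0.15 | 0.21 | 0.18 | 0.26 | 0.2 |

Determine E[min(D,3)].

1.95

E[min(D,3)] = Σ min(d,3)·P(D=d)
 = 0·0.15 + 1·0.21 + 2·0.18 + 3·0.26 + 3·0.2
 = 0 + 0.21 + 0.36 + 0.78 + 0.6
 = 1.95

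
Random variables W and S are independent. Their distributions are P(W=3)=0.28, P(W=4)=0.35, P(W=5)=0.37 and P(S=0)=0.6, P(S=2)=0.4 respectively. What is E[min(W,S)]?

E[min(W,S)] = Σ_w Σ_s min(w,s) · P(W=w)P(S=s)
 = 0·0.168 + 2·0.112 + 0·0.21 + 2·0.14 + 0·0.222 + 2·0.148
 = 0 + 0.224 + 0 + 0.28 + 0 + 0.296
 = 0.8

0.8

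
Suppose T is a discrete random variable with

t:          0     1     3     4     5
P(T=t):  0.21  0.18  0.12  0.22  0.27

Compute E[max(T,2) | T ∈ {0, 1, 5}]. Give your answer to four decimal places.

P(T ∈ {0, 1, 5}) = 0.21 + 0.18 + 0.27 = 0.66.
E[max(T,2) | T ∈ {0, 1, 5}] = [2·0.21 + 2·0.18 + 5·0.27] / 0.66
 = 2.13 / 0.66
 = 71/22

3.2273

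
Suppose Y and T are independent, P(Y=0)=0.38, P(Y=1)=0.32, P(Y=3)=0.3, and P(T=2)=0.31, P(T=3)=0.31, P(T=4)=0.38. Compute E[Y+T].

4.29

E[Y+T] = Σ_y Σ_t (y+t) · P(Y=y)P(T=t)
 = 2·0.1178 + 3·0.1178 + 4·0.1444 + 3·0.0992 + 4·0.0992 + 5·0.1216 + 5·0.093 + 6·0.093 + 7·0.114
 = 0.2356 + 0.3534 + 0.5776 + 0.2976 + 0.3968 + 0.608 + 0.465 + 0.558 + 0.798
 = 4.29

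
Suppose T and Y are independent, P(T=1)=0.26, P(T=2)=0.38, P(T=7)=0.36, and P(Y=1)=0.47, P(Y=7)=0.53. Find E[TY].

14.7972

E[TY] = Σ_t Σ_y ty · P(T=t)P(Y=y)
 = 1·0.1222 + 7·0.1378 + 2·0.1786 + 14·0.2014 + 7·0.1692 + 49·0.1908
 = 0.1222 + 0.9646 + 0.3572 + 2.8196 + 1.1844 + 9.3492
 = 14.7972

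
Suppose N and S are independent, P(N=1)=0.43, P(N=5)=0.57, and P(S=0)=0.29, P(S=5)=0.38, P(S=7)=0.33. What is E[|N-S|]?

E[|N-S|] = Σ_n Σ_s |n-s| · P(N=n)P(S=s)
 = 1·0.1247 + 4·0.1634 + 6·0.1419 + 5·0.1653 + 0·0.2166 + 2·0.1881
 = 0.1247 + 0.6536 + 0.8514 + 0.8265 + 0 + 0.3762
 = 2.8324

2.8324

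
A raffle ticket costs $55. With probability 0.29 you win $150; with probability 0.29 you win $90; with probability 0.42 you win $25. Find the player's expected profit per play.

25.1

E[payout] = 150·0.29 + 90·0.29 + 25·0.42
 = 43.5 + 26.1 + 10.5
 = 80.1
Net = 80.1 - 55 = 25.1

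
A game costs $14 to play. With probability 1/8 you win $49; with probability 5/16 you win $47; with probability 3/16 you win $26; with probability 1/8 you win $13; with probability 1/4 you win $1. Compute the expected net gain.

13.5625

E[payout] = 49·1/8 + 47·5/16 + 26·3/16 + 13·1/8 + 1·1/4
 = 49/8 + 235/16 + 39/8 + 13/8 + 1/4
 = 441/16
Net = 441/16 - 14 = 217/16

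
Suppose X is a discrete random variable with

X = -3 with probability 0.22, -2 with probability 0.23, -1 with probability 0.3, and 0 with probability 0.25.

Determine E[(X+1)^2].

E[(X+1)^2] = Σ (x+1)^2·P(X=x)
 = 4·0.22 + 1·0.23 + 0·0.3 + 1·0.25
 = 0.88 + 0.23 + 0 + 0.25
 = 1.36

1.36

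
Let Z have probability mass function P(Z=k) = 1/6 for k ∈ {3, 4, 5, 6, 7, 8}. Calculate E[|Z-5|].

E[|Z-5|] = Σ |z-5|·P(Z=z)
 = 2·1/6 + 1·1/6 + 0·1/6 + 1·1/6 + 2·1/6 + 3·1/6
 = 1/3 + 1/6 + 0 + 1/6 + 1/3 + 1/2
 = 3/2

1.5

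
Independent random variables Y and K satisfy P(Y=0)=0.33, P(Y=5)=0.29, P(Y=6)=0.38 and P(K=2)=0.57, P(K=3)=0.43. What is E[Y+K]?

E[Y+K] = Σ_y Σ_k (y+k) · P(Y=y)P(K=k)
 = 2·0.1881 + 3·0.1419 + 7·0.1653 + 8·0.1247 + 8·0.2166 + 9·0.1634
 = 0.3762 + 0.4257 + 1.1571 + 0.9976 + 1.7328 + 1.4706
 = 6.16

6.16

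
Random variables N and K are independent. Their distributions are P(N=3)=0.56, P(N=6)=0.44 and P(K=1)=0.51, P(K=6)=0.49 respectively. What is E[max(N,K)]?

E[max(N,K)] = Σ_n Σ_k max(n,k) · P(N=n)P(K=k)
 = 3·0.2856 + 6·0.2744 + 6·0.2244 + 6·0.2156
 = 0.8568 + 1.6464 + 1.3464 + 1.2936
 = 5.1432

5.1432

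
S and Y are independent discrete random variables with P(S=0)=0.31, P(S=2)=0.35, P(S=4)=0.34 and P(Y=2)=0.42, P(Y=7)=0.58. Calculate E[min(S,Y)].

E[min(S,Y)] = Σ_s Σ_y min(s,y) · P(S=s)P(Y=y)
 = 0·0.1302 + 0·0.1798 + 2·0.147 + 2·0.203 + 2·0.1428 + 4·0.1972
 = 0 + 0 + 0.294 + 0.406 + 0.2856 + 0.7888
 = 1.7744

1.7744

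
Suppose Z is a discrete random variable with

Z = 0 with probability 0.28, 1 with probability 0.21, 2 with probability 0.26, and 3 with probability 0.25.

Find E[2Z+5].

E[2Z+5] = Σ (2z+5)·P(Z=z)
 = 5·0.28 + 7·0.21 + 9·0.26 + 11·0.25
 = 1.4 + 1.47 + 2.34 + 2.75
 = 7.96

7.96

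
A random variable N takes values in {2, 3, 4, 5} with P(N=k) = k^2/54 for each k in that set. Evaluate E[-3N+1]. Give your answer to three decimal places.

-11.444

E[-3N+1] = Σ (-3n+1)·P(N=n)
 = (-5)·2/27 + (-8)·1/6 + (-11)·8/27 + (-14)·25/54
 = (-10/27) + (-4/3) + (-88/27) + (-175/27)
 = -103/9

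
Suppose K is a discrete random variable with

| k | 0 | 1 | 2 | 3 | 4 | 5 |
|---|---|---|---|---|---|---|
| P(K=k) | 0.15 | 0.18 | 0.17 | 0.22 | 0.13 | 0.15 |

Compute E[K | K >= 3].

3.86

P(K >= 3) = 0.22 + 0.13 + 0.15 = 0.5.
E[K | K >= 3] = [3·0.22 + 4·0.13 + 5·0.15] / 0.5
 = 1.93 / 0.5
 = 193/50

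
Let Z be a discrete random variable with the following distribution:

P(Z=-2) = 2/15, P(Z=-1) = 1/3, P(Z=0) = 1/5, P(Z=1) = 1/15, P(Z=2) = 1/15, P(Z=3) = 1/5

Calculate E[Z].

0.2

E[Z] = Σ z·P(Z=z)
 = (-2)·2/15 + (-1)·1/3 + 0·1/5 + 1·1/15 + 2·1/15 + 3·1/5
 = (-4/15) + (-1/3) + 0 + 1/15 + 2/15 + 3/5
 = 1/5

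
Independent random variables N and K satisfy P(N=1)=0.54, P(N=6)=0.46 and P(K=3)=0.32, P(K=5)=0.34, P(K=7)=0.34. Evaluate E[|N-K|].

2.936

E[|N-K|] = Σ_n Σ_k |n-k| · P(N=n)P(K=k)
 = 2·0.1728 + 4·0.1836 + 6·0.1836 + 3·0.1472 + 1·0.1564 + 1·0.1564
 = 0.3456 + 0.7344 + 1.1016 + 0.4416 + 0.1564 + 0.1564
 = 2.936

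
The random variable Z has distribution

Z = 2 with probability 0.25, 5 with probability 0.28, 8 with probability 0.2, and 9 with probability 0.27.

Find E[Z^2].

42.67

E[Z^2] = Σ z^2·P(Z=z)
 = 4·0.25 + 25·0.28 + 64·0.2 + 81·0.27
 = 1 + 7 + 12.8 + 21.87
 = 42.67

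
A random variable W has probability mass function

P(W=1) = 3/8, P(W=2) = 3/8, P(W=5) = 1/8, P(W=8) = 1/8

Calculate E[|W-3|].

2

E[|W-3|] = Σ |w-3|·P(W=w)
 = 2·3/8 + 1·3/8 + 2·1/8 + 5·1/8
 = 3/4 + 3/8 + 1/4 + 5/8
 = 2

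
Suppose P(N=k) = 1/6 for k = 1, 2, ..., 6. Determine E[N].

3.5

E[N] = Σ n·P(N=n)
 = 1·1/6 + 2·1/6 + 3·1/6 + 4·1/6 + 5·1/6 + 6·1/6
 = 1/6 + 1/3 + 1/2 + 2/3 + 5/6 + 1
 = 7/2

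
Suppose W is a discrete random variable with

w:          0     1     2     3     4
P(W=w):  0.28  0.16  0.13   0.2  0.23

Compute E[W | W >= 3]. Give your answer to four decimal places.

3.5349

P(W >= 3) = 0.2 + 0.23 = 0.43.
E[W | W >= 3] = [3·0.2 + 4·0.23] / 0.43
 = 1.52 / 0.43
 = 152/43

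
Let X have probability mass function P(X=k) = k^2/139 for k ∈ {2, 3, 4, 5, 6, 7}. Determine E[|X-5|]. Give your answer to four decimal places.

1.2950

E[|X-5|] = Σ |x-5|·P(X=x)
 = 3·4/139 + 2·9/139 + 1·16/139 + 0·25/139 + 1·36/139 + 2·49/139
 = 12/139 + 18/139 + 16/139 + 0 + 36/139 + 98/139
 = 180/139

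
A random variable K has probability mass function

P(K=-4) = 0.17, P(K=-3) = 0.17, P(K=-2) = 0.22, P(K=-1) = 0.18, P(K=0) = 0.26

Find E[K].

E[K] = Σ k·P(K=k)
 = (-4)·0.17 + (-3)·0.17 + (-2)·0.22 + (-1)·0.18 + 0·0.26
 = (-0.68) + (-0.51) + (-0.44) + (-0.18) + 0
 = -1.81

-1.81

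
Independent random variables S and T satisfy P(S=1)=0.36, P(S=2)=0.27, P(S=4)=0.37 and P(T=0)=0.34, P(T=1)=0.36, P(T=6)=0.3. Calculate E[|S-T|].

2.392

E[|S-T|] = Σ_s Σ_t |s-t| · P(S=s)P(T=t)
 = 1·0.1224 + 0·0.1296 + 5·0.108 + 2·0.0918 + 1·0.0972 + 4·0.081 + 4·0.1258 + 3·0.1332 + 2·0.111
 = 0.1224 + 0 + 0.54 + 0.1836 + 0.0972 + 0.324 + 0.5032 + 0.3996 + 0.222
 = 2.392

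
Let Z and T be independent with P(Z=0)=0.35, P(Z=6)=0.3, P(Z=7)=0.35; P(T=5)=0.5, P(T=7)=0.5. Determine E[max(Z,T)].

6.5

E[max(Z,T)] = Σ_z Σ_t max(z,t) · P(Z=z)P(T=t)
 = 5·0.175 + 7·0.175 + 6·0.15 + 7·0.15 + 7·0.175 + 7·0.175
 = 0.875 + 1.225 + 0.9 + 1.05 + 1.225 + 1.225
 = 6.5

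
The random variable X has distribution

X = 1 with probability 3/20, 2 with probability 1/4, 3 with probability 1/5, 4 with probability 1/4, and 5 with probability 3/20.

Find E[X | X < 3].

1.625

P(X < 3) = 3/20 + 1/4 = 2/5.
E[X | X < 3] = [1·3/20 + 2·1/4] / (2/5)
 = 13/20 / (2/5)
 = 13/8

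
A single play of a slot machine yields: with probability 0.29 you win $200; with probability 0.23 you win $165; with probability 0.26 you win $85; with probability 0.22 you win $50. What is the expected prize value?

129.05

E[payout] = 200·0.29 + 165·0.23 + 85·0.26 + 50·0.22
 = 58 + 37.95 + 22.1 + 11
 = 129.05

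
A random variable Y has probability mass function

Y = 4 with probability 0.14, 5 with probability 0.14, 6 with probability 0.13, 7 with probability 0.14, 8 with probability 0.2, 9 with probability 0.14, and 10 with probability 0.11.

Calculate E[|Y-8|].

E[|Y-8|] = Σ |y-8|·P(Y=y)
 = 4·0.14 + 3·0.14 + 2·0.13 + 1·0.14 + 0·0.2 + 1·0.14 + 2·0.11
 = 0.56 + 0.42 + 0.26 + 0.14 + 0 + 0.14 + 0.22
 = 1.74

1.74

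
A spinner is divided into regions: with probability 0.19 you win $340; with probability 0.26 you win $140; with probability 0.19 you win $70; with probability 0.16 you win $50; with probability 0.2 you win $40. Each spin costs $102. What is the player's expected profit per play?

E[payout] = 340·0.19 + 140·0.26 + 70·0.19 + 50·0.16 + 40·0.2
 = 64.6 + 36.4 + 13.3 + 8 + 8
 = 130.3
Net = 130.3 - 102 = 28.3

28.3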